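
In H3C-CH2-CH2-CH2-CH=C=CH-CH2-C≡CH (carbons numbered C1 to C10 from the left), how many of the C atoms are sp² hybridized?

2

C1: sp3
C2: sp3
C3: sp3
C4: sp3
C5: sp2 ✓
C6: sp
C7: sp2 ✓
C8: sp3
C9: sp
C10: sp
C5, C7 → 2 sp2 carbons.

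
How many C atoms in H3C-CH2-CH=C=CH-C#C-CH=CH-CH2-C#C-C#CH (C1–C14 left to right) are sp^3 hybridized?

C1: sp3 ✓
C2: sp3 ✓
C3: sp2
C4: sp
C5: sp2
C6: sp
C7: sp
C8: sp2
C9: sp2
C10: sp3 ✓
C11: sp
C12: sp
C13: sp
C14: sp
C1, C2, C10 → 3 sp3 carbons.

3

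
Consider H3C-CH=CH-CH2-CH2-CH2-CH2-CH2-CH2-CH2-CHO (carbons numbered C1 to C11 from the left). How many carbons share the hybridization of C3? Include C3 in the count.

C3 is sp2 (one π bond).
C1: sp3
C2: sp2 ✓
C3: sp2 ✓
C4: sp3
C5: sp3
C6: sp3
C7: sp3
C8: sp3
C9: sp3
C10: sp3
C11: sp2 ✓
3 carbons are sp2.

3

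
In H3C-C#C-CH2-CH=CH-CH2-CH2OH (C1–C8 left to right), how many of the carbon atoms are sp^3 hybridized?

4

C1: sp3 ✓
C2: sp
C3: sp
C4: sp3 ✓
C5: sp2
C6: sp2
C7: sp3 ✓
C8: sp3 ✓
C1, C4, C7, C8 → 4 sp3 carbons.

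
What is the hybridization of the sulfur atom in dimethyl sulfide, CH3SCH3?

The sulfur atom: 2 σ bonds and 2 lone pairs — 4 electron domains, sp3.

sp3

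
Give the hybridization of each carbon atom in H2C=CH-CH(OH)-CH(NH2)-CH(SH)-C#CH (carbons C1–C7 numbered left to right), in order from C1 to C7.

C1 is sp2: 3 σ bonds, plus one π bond, 3 electron-density regions.
C2: 3 σ bonds, plus one π bond — 3 electron domains, sp2.
C3 (4 σ bonds) has steric number 4: sp3.
C4 (4 σ bonds) has steric number 4: sp3.
C5 carries 4 σ bonds, giving a steric number of 4, so it is sp3.
C6 — 2 σ bonds, plus two π bonds. Steric number 2, so sp.
C7 — 2 σ bonds, plus two π bonds. Steric number 2, so sp.

C1 sp2, C2 sp2, C3 sp3, C4 sp3, C5 sp3, C6 sp, C7 sp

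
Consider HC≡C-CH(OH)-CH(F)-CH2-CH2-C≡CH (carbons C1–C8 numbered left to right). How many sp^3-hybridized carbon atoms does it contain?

4

C1: sp
C2: sp
C3: sp3 ✓
C4: sp3 ✓
C5: sp3 ✓
C6: sp3 ✓
C7: sp
C8: sp
C3, C4, C5, C6 → 4 sp3 carbons.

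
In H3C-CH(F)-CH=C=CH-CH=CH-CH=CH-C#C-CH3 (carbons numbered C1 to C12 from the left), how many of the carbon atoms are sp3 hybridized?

3

C1: sp3 ✓
C2: sp3 ✓
C3: sp2
C4: sp
C5: sp2
C6: sp2
C7: sp2
C8: sp2
C9: sp2
C10: sp
C11: sp
C12: sp3 ✓
C1, C2, C12 → 3 sp3 carbons.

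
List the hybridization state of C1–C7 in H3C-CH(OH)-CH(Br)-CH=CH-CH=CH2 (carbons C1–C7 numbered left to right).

C1 sp3, C2 sp3, C3 sp3, C4 sp2, C5 sp2, C6 sp2, C7 sp2

C1 — 4 σ bonds. Steric number 4, so sp3.
C2 (4 σ bonds) has steric number 4: sp3.
C3 has 4 σ bonds: steric number 4 → sp3.
C4 carries 3 σ bonds, plus one π bond, giving a steric number of 3, so it is sp2.
C5 — 3 σ bonds, plus one π bond. Steric number 3, so sp2.
C6 (3 σ bonds, plus one π bond) has steric number 3: sp2.
C7 (3 σ bonds, plus one π bond) has steric number 3: sp2.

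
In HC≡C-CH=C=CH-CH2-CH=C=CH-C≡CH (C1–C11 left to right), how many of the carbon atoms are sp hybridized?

C1: sp ✓
C2: sp ✓
C3: sp2
C4: sp ✓
C5: sp2
C6: sp3
C7: sp2
C8: sp ✓
C9: sp2
C10: sp ✓
C11: sp ✓
C1, C2, C4, C8, C10, C11 → 6 sp carbons.

6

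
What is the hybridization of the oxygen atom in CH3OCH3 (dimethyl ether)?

sp3

Two σ bonds + two lone pairs = steric number 4 → sp3.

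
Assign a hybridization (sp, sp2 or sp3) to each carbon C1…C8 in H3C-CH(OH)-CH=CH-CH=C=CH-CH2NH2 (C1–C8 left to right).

C1 is sp3: 4 σ bonds, 4 electron-density regions.
C2 is sp3: 4 σ bonds, 4 electron-density regions.
C3: 3 σ bonds, plus one π bond; 3 regions of electron density → sp2.
C4 is sp2: 3 σ bonds, plus one π bond, 3 electron-density regions.
C5 (3 σ bonds, plus one π bond) has steric number 3: sp2.
C6 has 2 σ bonds, plus two π bonds: steric number 2 → sp.
C7: 3 σ bonds, plus one π bond; 3 regions of electron density → sp2.
C8 is sp3: 4 σ bonds, 4 electron-density regions.

C1 sp3, C2 sp3, C3 sp2, C4 sp2, C5 sp2, C6 sp, C7 sp2, C8 sp3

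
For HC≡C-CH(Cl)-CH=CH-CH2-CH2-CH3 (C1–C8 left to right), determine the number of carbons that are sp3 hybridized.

4

C1: sp
C2: sp
C3: sp3 ✓
C4: sp2
C5: sp2
C6: sp3 ✓
C7: sp3 ✓
C8: sp3 ✓
C3, C6, C7, C8 → 4 sp3 carbons.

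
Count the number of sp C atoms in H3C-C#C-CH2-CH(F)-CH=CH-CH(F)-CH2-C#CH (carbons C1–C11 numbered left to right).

C1: sp3
C2: sp ✓
C3: sp ✓
C4: sp3
C5: sp3
C6: sp2
C7: sp2
C8: sp3
C9: sp3
C10: sp ✓
C11: sp ✓
C2, C3, C10, C11 → 4 sp carbons.

4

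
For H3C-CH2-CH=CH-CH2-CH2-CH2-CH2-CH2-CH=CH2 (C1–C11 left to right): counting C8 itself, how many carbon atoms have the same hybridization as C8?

C8 is sp3 (only σ bonds).
C1: sp3 ✓
C2: sp3 ✓
C3: sp2
C4: sp2
C5: sp3 ✓
C6: sp3 ✓
C7: sp3 ✓
C8: sp3 ✓
C9: sp3 ✓
C10: sp2
C11: sp2
7 carbons are sp3.

7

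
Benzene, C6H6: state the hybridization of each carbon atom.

Every ring carbon has three σ bonds and contributes one p electron to the aromatic π system.

sp2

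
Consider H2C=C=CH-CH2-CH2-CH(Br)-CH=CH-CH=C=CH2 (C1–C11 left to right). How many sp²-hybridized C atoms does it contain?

C1: sp2 ✓
C2: sp
C3: sp2 ✓
C4: sp3
C5: sp3
C6: sp3
C7: sp2 ✓
C8: sp2 ✓
C9: sp2 ✓
C10: sp
C11: sp2 ✓
C1, C3, C7, C8, C9, C11 → 6 sp2 carbons.

6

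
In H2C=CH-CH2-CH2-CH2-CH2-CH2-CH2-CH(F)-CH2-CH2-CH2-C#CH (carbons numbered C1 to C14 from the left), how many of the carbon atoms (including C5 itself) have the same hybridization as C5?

10

C5 is sp3 (only σ bonds).
C1: sp2
C2: sp2
C3: sp3 ✓
C4: sp3 ✓
C5: sp3 ✓
C6: sp3 ✓
C7: sp3 ✓
C8: sp3 ✓
C9: sp3 ✓
C10: sp3 ✓
C11: sp3 ✓
C12: sp3 ✓
C13: sp
C14: sp
10 carbons are sp3.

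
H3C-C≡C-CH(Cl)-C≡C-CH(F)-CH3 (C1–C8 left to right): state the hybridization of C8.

sp^3

C8: 4 σ bonds — 4 electron domains, sp3.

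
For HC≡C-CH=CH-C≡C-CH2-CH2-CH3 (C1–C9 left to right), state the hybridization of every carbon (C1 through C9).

C1 sp, C2 sp, C3 sp2, C4 sp2, C5 sp, C6 sp, C7 sp3, C8 sp3, C9 sp3

C1 (2 σ bonds, plus two π bonds) has steric number 2: sp.
C2 carries 2 σ bonds, plus two π bonds, giving a steric number of 2, so it is sp.
C3 — 3 σ bonds, plus one π bond. Steric number 3, so sp2.
C4 has 3 σ bonds, plus one π bond: steric number 3 → sp2.
C5 (2 σ bonds, plus two π bonds) has steric number 2: sp.
C6 is sp: 2 σ bonds, plus two π bonds, 2 electron-density regions.
C7 is sp3: 4 σ bonds, 4 electron-density regions.
C8 (4 σ bonds) has steric number 4: sp3.
C9 is sp3: 4 σ bonds, 4 electron-density regions.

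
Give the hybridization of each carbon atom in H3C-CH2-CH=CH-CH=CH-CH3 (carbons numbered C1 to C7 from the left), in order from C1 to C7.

C1 sp3, C2 sp3, C3 sp2, C4 sp2, C5 sp2, C6 sp2, C7 sp3

C1 (4 σ bonds) has steric number 4: sp3.
C2: 4 σ bonds; 4 regions of electron density → sp3.
C3 carries 3 σ bonds, plus one π bond, giving a steric number of 3, so it is sp2.
C4 — 3 σ bonds, plus one π bond. Steric number 3, so sp2.
C5 — 3 σ bonds, plus one π bond. Steric number 3, so sp2.
C6 has 3 σ bonds, plus one π bond: steric number 3 → sp2.
C7 has 4 σ bonds: steric number 4 → sp3.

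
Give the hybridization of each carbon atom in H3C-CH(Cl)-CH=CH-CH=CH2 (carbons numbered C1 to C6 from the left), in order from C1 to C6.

C1 sp3, C2 sp3, C3 sp2, C4 sp2, C5 sp2, C6 sp2

C1 is sp3: 4 σ bonds, 4 electron-density regions.
C2 has 4 σ bonds: steric number 4 → sp3.
C3: 3 σ bonds, plus one π bond; 3 regions of electron density → sp2.
C4: 3 σ bonds, plus one π bond — 3 electron domains, sp2.
C5 has 3 σ bonds, plus one π bond: steric number 3 → sp2.
C6 carries 3 σ bonds, plus one π bond, giving a steric number of 3, so it is sp2.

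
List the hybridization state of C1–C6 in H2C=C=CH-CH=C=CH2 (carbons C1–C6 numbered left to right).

C1: 3 σ bonds, plus one π bond — 3 electron domains, sp2.
C2 carries 2 σ bonds, plus two π bonds, giving a steric number of 2, so it is sp.
C3: 3 σ bonds, plus one π bond; 3 regions of electron density → sp2.
C4 is sp2: 3 σ bonds, plus one π bond, 3 electron-density regions.
C5 is sp: 2 σ bonds, plus two π bonds, 2 electron-density regions.
C6: 3 σ bonds, plus one π bond — 3 electron domains, sp2.

C1 sp2, C2 sp, C3 sp2, C4 sp2, C5 sp, C6 sp2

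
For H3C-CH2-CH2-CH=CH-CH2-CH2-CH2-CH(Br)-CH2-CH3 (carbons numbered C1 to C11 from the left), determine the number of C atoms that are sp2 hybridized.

C1: sp3
C2: sp3
C3: sp3
C4: sp2 ✓
C5: sp2 ✓
C6: sp3
C7: sp3
C8: sp3
C9: sp3
C10: sp3
C11: sp3
C4, C5 → 2 sp2 carbons.

2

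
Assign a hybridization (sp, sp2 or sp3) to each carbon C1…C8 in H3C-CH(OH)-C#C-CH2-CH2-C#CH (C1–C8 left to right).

C1 sp3, C2 sp3, C3 sp, C4 sp, C5 sp3, C6 sp3, C7 sp, C8 sp

C1 is sp3: 4 σ bonds, 4 electron-density regions.
C2 carries 4 σ bonds, giving a steric number of 4, so it is sp3.
C3 carries 2 σ bonds, plus two π bonds, giving a steric number of 2, so it is sp.
C4 is sp: 2 σ bonds, plus two π bonds, 2 electron-density regions.
C5: 4 σ bonds — 4 electron domains, sp3.
C6: 4 σ bonds — 4 electron domains, sp3.
C7 (2 σ bonds, plus two π bonds) has steric number 2: sp.
C8 has 2 σ bonds, plus two π bonds: steric number 2 → sp.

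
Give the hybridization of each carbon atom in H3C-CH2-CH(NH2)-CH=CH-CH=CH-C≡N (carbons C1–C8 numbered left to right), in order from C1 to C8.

C1 sp3, C2 sp3, C3 sp3, C4 sp2, C5 sp2, C6 sp2, C7 sp2, C8 sp

C1 is sp3: 4 σ bonds, 4 electron-density regions.
C2 — 4 σ bonds. Steric number 4, so sp3.
C3: 4 σ bonds; 4 regions of electron density → sp3.
C4: 3 σ bonds, plus one π bond — 3 electron domains, sp2.
C5 carries 3 σ bonds, plus one π bond, giving a steric number of 3, so it is sp2.
C6 is sp2: 3 σ bonds, plus one π bond, 3 electron-density regions.
C7 has 3 σ bonds, plus one π bond: steric number 3 → sp2.
C8 (2 σ bonds, plus two π bonds) has steric number 2: sp.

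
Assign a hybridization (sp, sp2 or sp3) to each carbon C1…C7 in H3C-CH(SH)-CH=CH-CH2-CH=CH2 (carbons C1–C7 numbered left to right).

C1: 4 σ bonds — 4 electron domains, sp3.
C2 (4 σ bonds) has steric number 4: sp3.
C3 is sp2: 3 σ bonds, plus one π bond, 3 electron-density regions.
C4 is sp2: 3 σ bonds, plus one π bond, 3 electron-density regions.
C5: 4 σ bonds; 4 regions of electron density → sp3.
C6: 3 σ bonds, plus one π bond; 3 regions of electron density → sp2.
C7: 3 σ bonds, plus one π bond; 3 regions of electron density → sp2.

C1 sp3, C2 sp3, C3 sp2, C4 sp2, C5 sp3, C6 sp2, C7 sp2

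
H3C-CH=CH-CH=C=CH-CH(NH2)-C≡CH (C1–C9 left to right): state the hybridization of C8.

sp

C8 has 2 σ bonds, plus two π bonds: steric number 2 → sp.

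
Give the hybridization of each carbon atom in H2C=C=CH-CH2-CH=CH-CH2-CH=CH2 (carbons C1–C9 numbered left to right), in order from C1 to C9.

C1 has 3 σ bonds, plus one π bond: steric number 3 → sp2.
C2 has 2 σ bonds, plus two π bonds: steric number 2 → sp.
C3 (3 σ bonds, plus one π bond) has steric number 3: sp2.
C4 (4 σ bonds) has steric number 4: sp3.
C5 carries 3 σ bonds, plus one π bond, giving a steric number of 3, so it is sp2.
C6 (3 σ bonds, plus one π bond) has steric number 3: sp2.
C7 carries 4 σ bonds, giving a steric number of 4, so it is sp3.
C8: 3 σ bonds, plus one π bond — 3 electron domains, sp2.
C9: 3 σ bonds, plus one π bond — 3 electron domains, sp2.

C1 sp2, C2 sp, C3 sp2, C4 sp3, C5 sp2, C6 sp2, C7 sp3, C8 sp2, C9 sp2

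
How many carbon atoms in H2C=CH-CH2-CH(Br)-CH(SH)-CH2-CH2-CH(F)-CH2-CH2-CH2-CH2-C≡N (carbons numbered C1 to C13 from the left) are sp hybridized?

C1: sp2
C2: sp2
C3: sp3
C4: sp3
C5: sp3
C6: sp3
C7: sp3
C8: sp3
C9: sp3
C10: sp3
C11: sp3
C12: sp3
C13: sp ✓
C13 → 1 sp carbon.

1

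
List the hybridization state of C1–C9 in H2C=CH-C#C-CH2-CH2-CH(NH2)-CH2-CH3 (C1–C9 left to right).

C1 — 3 σ bonds, plus one π bond. Steric number 3, so sp2.
C2 is sp2: 3 σ bonds, plus one π bond, 3 electron-density regions.
C3 is sp: 2 σ bonds, plus two π bonds, 2 electron-density regions.
C4: 2 σ bonds, plus two π bonds; 2 regions of electron density → sp.
C5 has 4 σ bonds: steric number 4 → sp3.
C6 carries 4 σ bonds, giving a steric number of 4, so it is sp3.
C7 is sp3: 4 σ bonds, 4 electron-density regions.
C8: 4 σ bonds; 4 regions of electron density → sp3.
C9 is sp3: 4 σ bonds, 4 electron-density regions.

C1 sp2, C2 sp2, C3 sp, C4 sp, C5 sp3, C6 sp3, C7 sp3, C8 sp3, C9 sp3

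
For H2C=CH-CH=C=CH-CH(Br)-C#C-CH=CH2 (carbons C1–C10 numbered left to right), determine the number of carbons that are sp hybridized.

3

C1: sp2
C2: sp2
C3: sp2
C4: sp ✓
C5: sp2
C6: sp3
C7: sp ✓
C8: sp ✓
C9: sp2
C10: sp2
C4, C7, C8 → 3 sp carbons.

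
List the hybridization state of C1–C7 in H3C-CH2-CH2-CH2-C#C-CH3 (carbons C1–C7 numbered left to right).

C1 sp3, C2 sp3, C3 sp3, C4 sp3, C5 sp, C6 sp, C7 sp3

C1 — 4 σ bonds. Steric number 4, so sp3.
C2 — 4 σ bonds. Steric number 4, so sp3.
C3 has 4 σ bonds: steric number 4 → sp3.
C4 — 4 σ bonds. Steric number 4, so sp3.
C5 — 2 σ bonds, plus two π bonds. Steric number 2, so sp.
C6 is sp: 2 σ bonds, plus two π bonds, 2 electron-density regions.
C7 is sp3: 4 σ bonds, 4 electron-density regions.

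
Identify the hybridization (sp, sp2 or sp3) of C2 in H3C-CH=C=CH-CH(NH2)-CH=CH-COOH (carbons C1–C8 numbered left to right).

C2 has 3 σ bonds, plus one π bond: steric number 3 → sp2.

sp2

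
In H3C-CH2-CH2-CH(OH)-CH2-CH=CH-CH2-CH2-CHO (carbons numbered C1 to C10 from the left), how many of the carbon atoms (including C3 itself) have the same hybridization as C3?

7

C3 is sp3 (only σ bonds).
C1: sp3 ✓
C2: sp3 ✓
C3: sp3 ✓
C4: sp3 ✓
C5: sp3 ✓
C6: sp2
C7: sp2
C8: sp3 ✓
C9: sp3 ✓
C10: sp2
7 carbons are sp3.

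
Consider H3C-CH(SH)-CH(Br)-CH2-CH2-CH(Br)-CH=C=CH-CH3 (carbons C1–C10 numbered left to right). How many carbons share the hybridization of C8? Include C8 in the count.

1

C8 is sp (two π bonds).
C1: sp3
C2: sp3
C3: sp3
C4: sp3
C5: sp3
C6: sp3
C7: sp2
C8: sp ✓
C9: sp2
C10: sp3
1 carbon is sp.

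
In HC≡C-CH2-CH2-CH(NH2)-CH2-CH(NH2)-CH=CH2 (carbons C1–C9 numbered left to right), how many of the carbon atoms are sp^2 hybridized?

2

C1: sp
C2: sp
C3: sp3
C4: sp3
C5: sp3
C6: sp3
C7: sp3
C8: sp2 ✓
C9: sp2 ✓
C8, C9 → 2 sp2 carbons.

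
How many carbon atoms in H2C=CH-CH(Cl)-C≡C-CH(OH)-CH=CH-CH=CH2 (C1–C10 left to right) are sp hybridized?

C1: sp2
C2: sp2
C3: sp3
C4: sp ✓
C5: sp ✓
C6: sp3
C7: sp2
C8: sp2
C9: sp2
C10: sp2
C4, C5 → 2 sp carbons.

2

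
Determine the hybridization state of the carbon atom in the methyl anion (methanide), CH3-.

Three σ bonds + one lone pair = steric number 4 → sp3, pyramidal.

sp^3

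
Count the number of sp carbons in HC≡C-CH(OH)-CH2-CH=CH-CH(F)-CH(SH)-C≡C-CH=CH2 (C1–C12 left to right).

C1: sp ✓
C2: sp ✓
C3: sp3
C4: sp3
C5: sp2
C6: sp2
C7: sp3
C8: sp3
C9: sp ✓
C10: sp ✓
C11: sp2
C12: sp2
C1, C2, C9, C10 → 4 sp carbons.

4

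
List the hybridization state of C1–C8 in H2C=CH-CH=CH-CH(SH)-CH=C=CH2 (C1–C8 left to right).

C1 (3 σ bonds, plus one π bond) has steric number 3: sp2.
C2: 3 σ bonds, plus one π bond — 3 electron domains, sp2.
C3 — 3 σ bonds, plus one π bond. Steric number 3, so sp2.
C4: 3 σ bonds, plus one π bond; 3 regions of electron density → sp2.
C5 is sp3: 4 σ bonds, 4 electron-density regions.
C6 is sp2: 3 σ bonds, plus one π bond, 3 electron-density regions.
C7 has 2 σ bonds, plus two π bonds: steric number 2 → sp.
C8 has 3 σ bonds, plus one π bond: steric number 3 → sp2.

C1 sp2, C2 sp2, C3 sp2, C4 sp2, C5 sp3, C6 sp2, C7 sp, C8 sp2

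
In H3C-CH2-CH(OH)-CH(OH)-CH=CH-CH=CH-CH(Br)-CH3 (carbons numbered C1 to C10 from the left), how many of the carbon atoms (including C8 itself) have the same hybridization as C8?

C8 is sp2 (one π bond).
C1: sp3
C2: sp3
C3: sp3
C4: sp3
C5: sp2 ✓
C6: sp2 ✓
C7: sp2 ✓
C8: sp2 ✓
C9: sp3
C10: sp3
4 carbons are sp2.

4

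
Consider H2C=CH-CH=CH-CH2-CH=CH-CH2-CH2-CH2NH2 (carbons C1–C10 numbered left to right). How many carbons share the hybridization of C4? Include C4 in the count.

C4 is sp2 (one π bond).
C1: sp2 ✓
C2: sp2 ✓
C3: sp2 ✓
C4: sp2 ✓
C5: sp3
C6: sp2 ✓
C7: sp2 ✓
C8: sp3
C9: sp3
C10: sp3
6 carbons are sp2.

6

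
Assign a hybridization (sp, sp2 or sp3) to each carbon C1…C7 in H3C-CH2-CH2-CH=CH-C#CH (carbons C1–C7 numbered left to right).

C1 sp3, C2 sp3, C3 sp3, C4 sp2, C5 sp2, C6 sp, C7 sp

C1: 4 σ bonds; 4 regions of electron density → sp3.
C2 has 4 σ bonds: steric number 4 → sp3.
C3 has 4 σ bonds: steric number 4 → sp3.
C4 carries 3 σ bonds, plus one π bond, giving a steric number of 3, so it is sp2.
C5 carries 3 σ bonds, plus one π bond, giving a steric number of 3, so it is sp2.
C6 is sp: 2 σ bonds, plus two π bonds, 2 electron-density regions.
C7 (2 σ bonds, plus two π bonds) has steric number 2: sp.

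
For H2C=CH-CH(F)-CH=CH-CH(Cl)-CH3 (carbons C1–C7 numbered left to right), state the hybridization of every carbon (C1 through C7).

C1 — 3 σ bonds, plus one π bond. Steric number 3, so sp2.
C2 — 3 σ bonds, plus one π bond. Steric number 3, so sp2.
C3 carries 4 σ bonds, giving a steric number of 4, so it is sp3.
C4 has 3 σ bonds, plus one π bond: steric number 3 → sp2.
C5 carries 3 σ bonds, plus one π bond, giving a steric number of 3, so it is sp2.
C6 — 4 σ bonds. Steric number 4, so sp3.
C7: 4 σ bonds; 4 regions of electron density → sp3.

C1 sp2, C2 sp2, C3 sp3, C4 sp2, C5 sp2, C6 sp3, C7 sp3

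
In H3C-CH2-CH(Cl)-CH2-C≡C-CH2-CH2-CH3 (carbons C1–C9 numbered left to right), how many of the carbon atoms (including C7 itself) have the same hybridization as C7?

7

C7 is sp3 (only σ bonds).
C1: sp3 ✓
C2: sp3 ✓
C3: sp3 ✓
C4: sp3 ✓
C5: sp
C6: sp
C7: sp3 ✓
C8: sp3 ✓
C9: sp3 ✓
7 carbons are sp3.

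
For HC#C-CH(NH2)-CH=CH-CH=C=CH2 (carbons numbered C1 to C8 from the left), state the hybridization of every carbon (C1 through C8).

C1 sp, C2 sp, C3 sp3, C4 sp2, C5 sp2, C6 sp2, C7 sp, C8 sp2

C1 is sp: 2 σ bonds, plus two π bonds, 2 electron-density regions.
C2 has 2 σ bonds, plus two π bonds: steric number 2 → sp.
C3 (4 σ bonds) has steric number 4: sp3.
C4 — 3 σ bonds, plus one π bond. Steric number 3, so sp2.
C5 (3 σ bonds, plus one π bond) has steric number 3: sp2.
C6 is sp2: 3 σ bonds, plus one π bond, 3 electron-density regions.
C7: 2 σ bonds, plus two π bonds — 2 electron domains, sp.
C8: 3 σ bonds, plus one π bond; 3 regions of electron density → sp2.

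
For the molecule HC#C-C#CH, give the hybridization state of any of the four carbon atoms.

Every carbon is part of a C≡C triple bond: two σ regions → sp.

sp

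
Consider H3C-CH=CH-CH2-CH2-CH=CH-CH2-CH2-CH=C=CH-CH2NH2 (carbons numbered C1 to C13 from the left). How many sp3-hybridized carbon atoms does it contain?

6

C1: sp3 ✓
C2: sp2
C3: sp2
C4: sp3 ✓
C5: sp3 ✓
C6: sp2
C7: sp2
C8: sp3 ✓
C9: sp3 ✓
C10: sp2
C11: sp
C12: sp2
C13: sp3 ✓
C1, C4, C5, C8, C9, C13 → 6 sp3 carbons.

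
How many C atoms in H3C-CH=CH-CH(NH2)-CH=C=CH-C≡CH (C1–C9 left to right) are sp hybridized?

C1: sp3
C2: sp2
C3: sp2
C4: sp3
C5: sp2
C6: sp ✓
C7: sp2
C8: sp ✓
C9: sp ✓
C6, C8, C9 → 3 sp carbons.

3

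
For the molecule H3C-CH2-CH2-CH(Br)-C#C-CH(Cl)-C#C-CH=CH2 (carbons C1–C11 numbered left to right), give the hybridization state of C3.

sp3

C3 is sp3: 4 σ bonds, 4 electron-density regions.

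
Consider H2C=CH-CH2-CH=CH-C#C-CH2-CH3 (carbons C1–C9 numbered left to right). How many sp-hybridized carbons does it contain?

C1: sp2
C2: sp2
C3: sp3
C4: sp2
C5: sp2
C6: sp ✓
C7: sp ✓
C8: sp3
C9: sp3
C6, C7 → 2 sp carbons.

2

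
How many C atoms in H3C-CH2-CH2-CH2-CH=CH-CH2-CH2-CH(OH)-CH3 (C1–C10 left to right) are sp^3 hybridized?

8

C1: sp3 ✓
C2: sp3 ✓
C3: sp3 ✓
C4: sp3 ✓
C5: sp2
C6: sp2
C7: sp3 ✓
C8: sp3 ✓
C9: sp3 ✓
C10: sp3 ✓
C1, C2, C3, C4, C7, C8, C9, C10 → 8 sp3 carbons.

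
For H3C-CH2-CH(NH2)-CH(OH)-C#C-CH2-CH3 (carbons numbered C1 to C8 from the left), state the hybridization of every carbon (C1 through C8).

C1 is sp3: 4 σ bonds, 4 electron-density regions.
C2: 4 σ bonds; 4 regions of electron density → sp3.
C3 (4 σ bonds) has steric number 4: sp3.
C4 (4 σ bonds) has steric number 4: sp3.
C5 has 2 σ bonds, plus two π bonds: steric number 2 → sp.
C6 — 2 σ bonds, plus two π bonds. Steric number 2, so sp.
C7 is sp3: 4 σ bonds, 4 electron-density regions.
C8 has 4 σ bonds: steric number 4 → sp3.

C1 sp3, C2 sp3, C3 sp3, C4 sp3, C5 sp, C6 sp, C7 sp3, C8 sp3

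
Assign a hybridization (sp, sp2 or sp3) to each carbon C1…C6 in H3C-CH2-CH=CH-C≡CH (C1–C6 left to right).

C1 sp3, C2 sp3, C3 sp2, C4 sp2, C5 sp, C6 sp

C1 — 4 σ bonds. Steric number 4, so sp3.
C2 is sp3: 4 σ bonds, 4 electron-density regions.
C3 has 3 σ bonds, plus one π bond: steric number 3 → sp2.
C4 (3 σ bonds, plus one π bond) has steric number 3: sp2.
C5: 2 σ bonds, plus two π bonds; 2 regions of electron density → sp.
C6 — 2 σ bonds, plus two π bonds. Steric number 2, so sp.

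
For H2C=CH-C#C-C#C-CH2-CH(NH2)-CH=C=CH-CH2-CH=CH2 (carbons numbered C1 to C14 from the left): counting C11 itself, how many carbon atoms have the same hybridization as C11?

6

C11 is sp2 (one π bond).
C1: sp2 ✓
C2: sp2 ✓
C3: sp
C4: sp
C5: sp
C6: sp
C7: sp3
C8: sp3
C9: sp2 ✓
C10: sp
C11: sp2 ✓
C12: sp3
C13: sp2 ✓
C14: sp2 ✓
6 carbons are sp2.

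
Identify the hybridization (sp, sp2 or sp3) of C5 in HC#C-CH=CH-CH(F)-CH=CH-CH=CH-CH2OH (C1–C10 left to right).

C5: 4 σ bonds — 4 electron domains, sp3.

sp3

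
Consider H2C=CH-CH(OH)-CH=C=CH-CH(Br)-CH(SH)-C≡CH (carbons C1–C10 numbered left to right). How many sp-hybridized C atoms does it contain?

3

C1: sp2
C2: sp2
C3: sp3
C4: sp2
C5: sp ✓
C6: sp2
C7: sp3
C8: sp3
C9: sp ✓
C10: sp ✓
C5, C9, C10 → 3 sp carbons.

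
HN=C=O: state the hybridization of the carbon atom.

sp

The carbon atom is sp: 2 σ bonds, plus two π bonds, 2 electron-density regions.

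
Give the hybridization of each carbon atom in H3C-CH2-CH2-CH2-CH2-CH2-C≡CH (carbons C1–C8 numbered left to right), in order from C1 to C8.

C1: 4 σ bonds — 4 electron domains, sp3.
C2 — 4 σ bonds. Steric number 4, so sp3.
C3 is sp3: 4 σ bonds, 4 electron-density regions.
C4 (4 σ bonds) has steric number 4: sp3.
C5 — 4 σ bonds. Steric number 4, so sp3.
C6: 4 σ bonds — 4 electron domains, sp3.
C7 has 2 σ bonds, plus two π bonds: steric number 2 → sp.
C8 (2 σ bonds, plus two π bonds) has steric number 2: sp.

C1 sp3, C2 sp3, C3 sp3, C4 sp3, C5 sp3, C6 sp3, C7 sp, C8 sp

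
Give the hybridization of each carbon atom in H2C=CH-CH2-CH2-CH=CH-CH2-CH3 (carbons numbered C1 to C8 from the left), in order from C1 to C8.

C1 sp2, C2 sp2, C3 sp3, C4 sp3, C5 sp2, C6 sp2, C7 sp3, C8 sp3

C1: 3 σ bonds, plus one π bond; 3 regions of electron density → sp2.
C2 is sp2: 3 σ bonds, plus one π bond, 3 electron-density regions.
C3 has 4 σ bonds: steric number 4 → sp3.
C4: 4 σ bonds; 4 regions of electron density → sp3.
C5 is sp2: 3 σ bonds, plus one π bond, 3 electron-density regions.
C6 — 3 σ bonds, plus one π bond. Steric number 3, so sp2.
C7 (4 σ bonds) has steric number 4: sp3.
C8: 4 σ bonds; 4 regions of electron density → sp3.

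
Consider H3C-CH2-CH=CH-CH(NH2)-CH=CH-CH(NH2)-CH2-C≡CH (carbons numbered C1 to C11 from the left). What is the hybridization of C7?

sp^2

C7 has 3 σ bonds, plus one π bond: steric number 3 → sp2.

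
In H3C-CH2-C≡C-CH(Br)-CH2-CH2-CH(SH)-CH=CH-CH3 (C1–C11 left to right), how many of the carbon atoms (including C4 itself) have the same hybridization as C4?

2

C4 is sp (two π bonds).
C1: sp3
C2: sp3
C3: sp ✓
C4: sp ✓
C5: sp3
C6: sp3
C7: sp3
C8: sp3
C9: sp2
C10: sp2
C11: sp3
2 carbons are sp.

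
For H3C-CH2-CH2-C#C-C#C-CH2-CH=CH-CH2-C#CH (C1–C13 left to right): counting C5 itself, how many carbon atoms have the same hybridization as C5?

6

C5 is sp (two π bonds).
C1: sp3
C2: sp3
C3: sp3
C4: sp ✓
C5: sp ✓
C6: sp ✓
C7: sp ✓
C8: sp3
C9: sp2
C10: sp2
C11: sp3
C12: sp ✓
C13: sp ✓
6 carbons are sp.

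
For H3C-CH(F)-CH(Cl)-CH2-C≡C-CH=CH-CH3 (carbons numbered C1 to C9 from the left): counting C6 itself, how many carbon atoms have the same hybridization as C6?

C6 is sp (two π bonds).
C1: sp3
C2: sp3
C3: sp3
C4: sp3
C5: sp ✓
C6: sp ✓
C7: sp2
C8: sp2
C9: sp3
2 carbons are sp.

2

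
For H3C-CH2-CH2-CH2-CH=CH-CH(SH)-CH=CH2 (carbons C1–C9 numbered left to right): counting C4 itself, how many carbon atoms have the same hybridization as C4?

5

C4 is sp3 (only σ bonds).
C1: sp3 ✓
C2: sp3 ✓
C3: sp3 ✓
C4: sp3 ✓
C5: sp2
C6: sp2
C7: sp3 ✓
C8: sp2
C9: sp2
5 carbons are sp3.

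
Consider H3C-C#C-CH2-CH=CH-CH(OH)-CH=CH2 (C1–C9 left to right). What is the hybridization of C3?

sp

C3 has 2 σ bonds, plus two π bonds: steric number 2 → sp.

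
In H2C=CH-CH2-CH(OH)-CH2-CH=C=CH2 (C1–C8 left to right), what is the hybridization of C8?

C8: 3 σ bonds, plus one π bond — 3 electron domains, sp2.

sp²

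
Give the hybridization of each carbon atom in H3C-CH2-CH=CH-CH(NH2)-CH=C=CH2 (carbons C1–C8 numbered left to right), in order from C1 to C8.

C1: 4 σ bonds; 4 regions of electron density → sp3.
C2: 4 σ bonds — 4 electron domains, sp3.
C3 has 3 σ bonds, plus one π bond: steric number 3 → sp2.
C4: 3 σ bonds, plus one π bond; 3 regions of electron density → sp2.
C5 carries 4 σ bonds, giving a steric number of 4, so it is sp3.
C6: 3 σ bonds, plus one π bond; 3 regions of electron density → sp2.
C7: 2 σ bonds, plus two π bonds; 2 regions of electron density → sp.
C8 (3 σ bonds, plus one π bond) has steric number 3: sp2.

C1 sp3, C2 sp3, C3 sp2, C4 sp2, C5 sp3, C6 sp2, C7 sp, C8 sp2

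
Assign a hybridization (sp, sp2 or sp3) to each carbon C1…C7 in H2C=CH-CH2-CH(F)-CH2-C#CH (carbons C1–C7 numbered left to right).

C1 — 3 σ bonds, plus one π bond. Steric number 3, so sp2.
C2 is sp2: 3 σ bonds, plus one π bond, 3 electron-density regions.
C3: 4 σ bonds; 4 regions of electron density → sp3.
C4: 4 σ bonds; 4 regions of electron density → sp3.
C5: 4 σ bonds; 4 regions of electron density → sp3.
C6: 2 σ bonds, plus two π bonds — 2 electron domains, sp.
C7 is sp: 2 σ bonds, plus two π bonds, 2 electron-density regions.

C1 sp2, C2 sp2, C3 sp3, C4 sp3, C5 sp3, C6 sp, C7 sp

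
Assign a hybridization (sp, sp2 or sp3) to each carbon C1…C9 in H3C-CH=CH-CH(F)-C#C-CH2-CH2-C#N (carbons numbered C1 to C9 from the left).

C1 sp3, C2 sp2, C3 sp2, C4 sp3, C5 sp, C6 sp, C7 sp3, C8 sp3, C9 sp

C1 (4 σ bonds) has steric number 4: sp3.
C2: 3 σ bonds, plus one π bond — 3 electron domains, sp2.
C3 is sp2: 3 σ bonds, plus one π bond, 3 electron-density regions.
C4: 4 σ bonds — 4 electron domains, sp3.
C5 is sp: 2 σ bonds, plus two π bonds, 2 electron-density regions.
C6 carries 2 σ bonds, plus two π bonds, giving a steric number of 2, so it is sp.
C7 carries 4 σ bonds, giving a steric number of 4, so it is sp3.
C8 — 4 σ bonds. Steric number 4, so sp3.
C9 (2 σ bonds, plus two π bonds) has steric number 2: sp.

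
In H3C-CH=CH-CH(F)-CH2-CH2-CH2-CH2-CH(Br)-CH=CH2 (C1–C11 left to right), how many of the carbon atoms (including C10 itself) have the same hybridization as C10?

C10 is sp2 (one π bond).
C1: sp3
C2: sp2 ✓
C3: sp2 ✓
C4: sp3
C5: sp3
C6: sp3
C7: sp3
C8: sp3
C9: sp3
C10: sp2 ✓
C11: sp2 ✓
4 carbons are sp2.

4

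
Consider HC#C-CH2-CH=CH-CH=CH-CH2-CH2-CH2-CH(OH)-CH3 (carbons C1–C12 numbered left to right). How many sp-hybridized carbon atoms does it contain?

2

C1: sp ✓
C2: sp ✓
C3: sp3
C4: sp2
C5: sp2
C6: sp2
C7: sp2
C8: sp3
C9: sp3
C10: sp3
C11: sp3
C12: sp3
C1, C2 → 2 sp carbons.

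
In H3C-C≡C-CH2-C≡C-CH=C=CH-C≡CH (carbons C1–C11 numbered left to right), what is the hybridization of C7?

sp2

C7: 3 σ bonds, plus one π bond; 3 regions of electron density → sp2.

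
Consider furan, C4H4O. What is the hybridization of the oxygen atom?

sp^2

One O lone pair is in the aromatic π system (p orbital), the other is in an sp2 hybrid in the ring plane; O has two σ bonds + one in-plane lone pair → sp2.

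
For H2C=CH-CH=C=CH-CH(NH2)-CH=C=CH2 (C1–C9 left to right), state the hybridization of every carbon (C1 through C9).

C1 sp2, C2 sp2, C3 sp2, C4 sp, C5 sp2, C6 sp3, C7 sp2, C8 sp, C9 sp2

C1 — 3 σ bonds, plus one π bond. Steric number 3, so sp2.
C2 (3 σ bonds, plus one π bond) has steric number 3: sp2.
C3: 3 σ bonds, plus one π bond; 3 regions of electron density → sp2.
C4 has 2 σ bonds, plus two π bonds: steric number 2 → sp.
C5 — 3 σ bonds, plus one π bond. Steric number 3, so sp2.
C6: 4 σ bonds; 4 regions of electron density → sp3.
C7 has 3 σ bonds, plus one π bond: steric number 3 → sp2.
C8 carries 2 σ bonds, plus two π bonds, giving a steric number of 2, so it is sp.
C9 carries 3 σ bonds, plus one π bond, giving a steric number of 3, so it is sp2.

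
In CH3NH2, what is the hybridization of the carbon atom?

sp3

The carbon atom is sp3: 4 σ bonds, 4 electron-density regions.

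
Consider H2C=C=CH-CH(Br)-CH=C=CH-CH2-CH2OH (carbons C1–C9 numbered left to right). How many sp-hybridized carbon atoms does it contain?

2

C1: sp2
C2: sp ✓
C3: sp2
C4: sp3
C5: sp2
C6: sp ✓
C7: sp2
C8: sp3
C9: sp3
C2, C6 → 2 sp carbons.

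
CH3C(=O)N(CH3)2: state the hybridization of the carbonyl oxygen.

sp^2

The carbonyl oxygen: 1 σ bond and 2 lone pairs, plus one π bond; 3 regions of electron density → sp2.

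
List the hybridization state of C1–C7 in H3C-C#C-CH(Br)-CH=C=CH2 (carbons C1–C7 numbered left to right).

C1 is sp3: 4 σ bonds, 4 electron-density regions.
C2 (2 σ bonds, plus two π bonds) has steric number 2: sp.
C3 has 2 σ bonds, plus two π bonds: steric number 2 → sp.
C4 (4 σ bonds) has steric number 4: sp3.
C5: 3 σ bonds, plus one π bond; 3 regions of electron density → sp2.
C6 — 2 σ bonds, plus two π bonds. Steric number 2, so sp.
C7 carries 3 σ bonds, plus one π bond, giving a steric number of 3, so it is sp2.

C1 sp3, C2 sp, C3 sp, C4 sp3, C5 sp2, C6 sp, C7 sp2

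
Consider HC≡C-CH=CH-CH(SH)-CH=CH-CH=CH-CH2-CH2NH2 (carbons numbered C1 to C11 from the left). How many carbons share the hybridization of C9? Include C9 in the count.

C9 is sp2 (one π bond).
C1: sp
C2: sp
C3: sp2 ✓
C4: sp2 ✓
C5: sp3
C6: sp2 ✓
C7: sp2 ✓
C8: sp2 ✓
C9: sp2 ✓
C10: sp3
C11: sp3
6 carbons are sp2.

6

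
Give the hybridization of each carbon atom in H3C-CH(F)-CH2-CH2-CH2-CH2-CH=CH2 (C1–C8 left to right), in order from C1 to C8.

C1 carries 4 σ bonds, giving a steric number of 4, so it is sp3.
C2 is sp3: 4 σ bonds, 4 electron-density regions.
C3 is sp3: 4 σ bonds, 4 electron-density regions.
C4 has 4 σ bonds: steric number 4 → sp3.
C5 (4 σ bonds) has steric number 4: sp3.
C6: 4 σ bonds; 4 regions of electron density → sp3.
C7 has 3 σ bonds, plus one π bond: steric number 3 → sp2.
C8 carries 3 σ bonds, plus one π bond, giving a steric number of 3, so it is sp2.

C1 sp3, C2 sp3, C3 sp3, C4 sp3, C5 sp3, C6 sp3, C7 sp2, C8 sp2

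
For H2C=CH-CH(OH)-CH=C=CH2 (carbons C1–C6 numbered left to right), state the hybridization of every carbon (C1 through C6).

C1 sp2, C2 sp2, C3 sp3, C4 sp2, C5 sp, C6 sp2

C1: 3 σ bonds, plus one π bond; 3 regions of electron density → sp2.
C2 carries 3 σ bonds, plus one π bond, giving a steric number of 3, so it is sp2.
C3 — 4 σ bonds. Steric number 4, so sp3.
C4 (3 σ bonds, plus one π bond) has steric number 3: sp2.
C5 has 2 σ bonds, plus two π bonds: steric number 2 → sp.
C6: 3 σ bonds, plus one π bond — 3 electron domains, sp2.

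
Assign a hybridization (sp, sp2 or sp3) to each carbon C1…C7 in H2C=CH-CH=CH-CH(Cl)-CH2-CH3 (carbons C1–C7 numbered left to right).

C1 — 3 σ bonds, plus one π bond. Steric number 3, so sp2.
C2: 3 σ bonds, plus one π bond — 3 electron domains, sp2.
C3: 3 σ bonds, plus one π bond; 3 regions of electron density → sp2.
C4 has 3 σ bonds, plus one π bond: steric number 3 → sp2.
C5 (4 σ bonds) has steric number 4: sp3.
C6 (4 σ bonds) has steric number 4: sp3.
C7 has 4 σ bonds: steric number 4 → sp3.

C1 sp2, C2 sp2, C3 sp2, C4 sp2, C5 sp3, C6 sp3, C7 sp3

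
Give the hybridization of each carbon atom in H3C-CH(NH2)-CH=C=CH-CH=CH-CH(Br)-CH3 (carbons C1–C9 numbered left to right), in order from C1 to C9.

C1 carries 4 σ bonds, giving a steric number of 4, so it is sp3.
C2 has 4 σ bonds: steric number 4 → sp3.
C3: 3 σ bonds, plus one π bond; 3 regions of electron density → sp2.
C4 (2 σ bonds, plus two π bonds) has steric number 2: sp.
C5 — 3 σ bonds, plus one π bond. Steric number 3, so sp2.
C6 is sp2: 3 σ bonds, plus one π bond, 3 electron-density regions.
C7: 3 σ bonds, plus one π bond — 3 electron domains, sp2.
C8: 4 σ bonds — 4 electron domains, sp3.
C9 has 4 σ bonds: steric number 4 → sp3.

C1 sp3, C2 sp3, C3 sp2, C4 sp, C5 sp2, C6 sp2, C7 sp2, C8 sp3, C9 sp3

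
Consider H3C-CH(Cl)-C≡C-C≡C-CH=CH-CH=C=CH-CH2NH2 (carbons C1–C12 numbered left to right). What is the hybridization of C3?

C3 has 2 σ bonds, plus two π bonds: steric number 2 → sp.

sp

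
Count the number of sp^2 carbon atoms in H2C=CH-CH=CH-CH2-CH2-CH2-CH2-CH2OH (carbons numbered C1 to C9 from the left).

C1: sp2 ✓
C2: sp2 ✓
C3: sp2 ✓
C4: sp2 ✓
C5: sp3
C6: sp3
C7: sp3
C8: sp3
C9: sp3
C1, C2, C3, C4 → 4 sp2 carbons.

4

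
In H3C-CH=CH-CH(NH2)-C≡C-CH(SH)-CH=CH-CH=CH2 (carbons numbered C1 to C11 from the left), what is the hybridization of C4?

C4: 4 σ bonds; 4 regions of electron density → sp3.

sp^3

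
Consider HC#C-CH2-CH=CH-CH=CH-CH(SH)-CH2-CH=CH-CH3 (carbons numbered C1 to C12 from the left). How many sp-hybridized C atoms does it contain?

C1: sp ✓
C2: sp ✓
C3: sp3
C4: sp2
C5: sp2
C6: sp2
C7: sp2
C8: sp3
C9: sp3
C10: sp2
C11: sp2
C12: sp3
C1, C2 → 2 sp carbons.

2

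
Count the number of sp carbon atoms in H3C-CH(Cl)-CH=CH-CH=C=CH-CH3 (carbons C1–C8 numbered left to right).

C1: sp3
C2: sp3
C3: sp2
C4: sp2
C5: sp2
C6: sp ✓
C7: sp2
C8: sp3
C6 → 1 sp carbon.

1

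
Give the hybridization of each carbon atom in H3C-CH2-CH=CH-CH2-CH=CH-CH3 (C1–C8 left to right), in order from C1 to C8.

C1 carries 4 σ bonds, giving a steric number of 4, so it is sp3.
C2 (4 σ bonds) has steric number 4: sp3.
C3 (3 σ bonds, plus one π bond) has steric number 3: sp2.
C4 has 3 σ bonds, plus one π bond: steric number 3 → sp2.
C5 has 4 σ bonds: steric number 4 → sp3.
C6 carries 3 σ bonds, plus one π bond, giving a steric number of 3, so it is sp2.
C7 has 3 σ bonds, plus one π bond: steric number 3 → sp2.
C8 has 4 σ bonds: steric number 4 → sp3.

C1 sp3, C2 sp3, C3 sp2, C4 sp2, C5 sp3, C6 sp2, C7 sp2, C8 sp3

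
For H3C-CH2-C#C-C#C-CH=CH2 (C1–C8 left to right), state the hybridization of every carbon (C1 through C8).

C1 sp3, C2 sp3, C3 sp, C4 sp, C5 sp, C6 sp, C7 sp2, C8 sp2

C1: 4 σ bonds — 4 electron domains, sp3.
C2 is sp3: 4 σ bonds, 4 electron-density regions.
C3 carries 2 σ bonds, plus two π bonds, giving a steric number of 2, so it is sp.
C4: 2 σ bonds, plus two π bonds; 2 regions of electron density → sp.
C5: 2 σ bonds, plus two π bonds — 2 electron domains, sp.
C6 has 2 σ bonds, plus two π bonds: steric number 2 → sp.
C7 carries 3 σ bonds, plus one π bond, giving a steric number of 3, so it is sp2.
C8 is sp2: 3 σ bonds, plus one π bond, 3 electron-density regions.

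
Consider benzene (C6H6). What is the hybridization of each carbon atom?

sp²

Every ring carbon has three σ bonds and contributes one p electron to the aromatic π system.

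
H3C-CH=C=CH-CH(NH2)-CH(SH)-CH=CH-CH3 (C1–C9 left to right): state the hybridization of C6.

C6: 4 σ bonds; 4 regions of electron density → sp3.

sp^3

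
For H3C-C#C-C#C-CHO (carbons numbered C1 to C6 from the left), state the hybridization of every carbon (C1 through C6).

C1 is sp3: 4 σ bonds, 4 electron-density regions.
C2 carries 2 σ bonds, plus two π bonds, giving a steric number of 2, so it is sp.
C3 carries 2 σ bonds, plus two π bonds, giving a steric number of 2, so it is sp.
C4 (2 σ bonds, plus two π bonds) has steric number 2: sp.
C5: 2 σ bonds, plus two π bonds; 2 regions of electron density → sp.
C6 (3 σ bonds, plus one π bond) has steric number 3: sp2.

C1 sp3, C2 sp, C3 sp, C4 sp, C5 sp, C6 sp2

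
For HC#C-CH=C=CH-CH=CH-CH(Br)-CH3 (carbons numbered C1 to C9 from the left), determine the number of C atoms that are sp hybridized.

C1: sp ✓
C2: sp ✓
C3: sp2
C4: sp ✓
C5: sp2
C6: sp2
C7: sp2
C8: sp3
C9: sp3
C1, C2, C4 → 3 sp carbons.

3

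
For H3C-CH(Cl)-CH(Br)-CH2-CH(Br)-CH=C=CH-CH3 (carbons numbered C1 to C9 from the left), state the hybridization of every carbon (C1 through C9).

C1 (4 σ bonds) has steric number 4: sp3.
C2 has 4 σ bonds: steric number 4 → sp3.
C3 has 4 σ bonds: steric number 4 → sp3.
C4: 4 σ bonds — 4 electron domains, sp3.
C5 has 4 σ bonds: steric number 4 → sp3.
C6 (3 σ bonds, plus one π bond) has steric number 3: sp2.
C7 (2 σ bonds, plus two π bonds) has steric number 2: sp.
C8 — 3 σ bonds, plus one π bond. Steric number 3, so sp2.
C9: 4 σ bonds; 4 regions of electron density → sp3.

C1 sp3, C2 sp3, C3 sp3, C4 sp3, C5 sp3, C6 sp2, C7 sp, C8 sp2, C9 sp3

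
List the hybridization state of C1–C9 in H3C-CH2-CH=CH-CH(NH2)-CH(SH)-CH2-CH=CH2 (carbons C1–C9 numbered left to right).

C1 sp3, C2 sp3, C3 sp2, C4 sp2, C5 sp3, C6 sp3, C7 sp3, C8 sp2, C9 sp2

C1 carries 4 σ bonds, giving a steric number of 4, so it is sp3.
C2 is sp3: 4 σ bonds, 4 electron-density regions.
C3 carries 3 σ bonds, plus one π bond, giving a steric number of 3, so it is sp2.
C4 carries 3 σ bonds, plus one π bond, giving a steric number of 3, so it is sp2.
C5: 4 σ bonds — 4 electron domains, sp3.
C6: 4 σ bonds — 4 electron domains, sp3.
C7: 4 σ bonds; 4 regions of electron density → sp3.
C8 has 3 σ bonds, plus one π bond: steric number 3 → sp2.
C9 carries 3 σ bonds, plus one π bond, giving a steric number of 3, so it is sp2.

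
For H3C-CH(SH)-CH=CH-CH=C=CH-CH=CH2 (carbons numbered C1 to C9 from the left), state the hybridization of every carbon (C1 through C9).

C1 (4 σ bonds) has steric number 4: sp3.
C2 carries 4 σ bonds, giving a steric number of 4, so it is sp3.
C3: 3 σ bonds, plus one π bond — 3 electron domains, sp2.
C4 has 3 σ bonds, plus one π bond: steric number 3 → sp2.
C5 carries 3 σ bonds, plus one π bond, giving a steric number of 3, so it is sp2.
C6 (2 σ bonds, plus two π bonds) has steric number 2: sp.
C7 carries 3 σ bonds, plus one π bond, giving a steric number of 3, so it is sp2.
C8: 3 σ bonds, plus one π bond — 3 electron domains, sp2.
C9 — 3 σ bonds, plus one π bond. Steric number 3, so sp2.

C1 sp3, C2 sp3, C3 sp2, C4 sp2, C5 sp2, C6 sp, C7 sp2, C8 sp2, C9 sp2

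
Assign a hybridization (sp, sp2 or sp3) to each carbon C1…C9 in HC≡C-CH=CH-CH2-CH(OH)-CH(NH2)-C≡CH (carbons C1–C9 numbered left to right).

C1: 2 σ bonds, plus two π bonds — 2 electron domains, sp.
C2: 2 σ bonds, plus two π bonds; 2 regions of electron density → sp.
C3 is sp2: 3 σ bonds, plus one π bond, 3 electron-density regions.
C4 has 3 σ bonds, plus one π bond: steric number 3 → sp2.
C5: 4 σ bonds; 4 regions of electron density → sp3.
C6 has 4 σ bonds: steric number 4 → sp3.
C7: 4 σ bonds — 4 electron domains, sp3.
C8: 2 σ bonds, plus two π bonds — 2 electron domains, sp.
C9: 2 σ bonds, plus two π bonds — 2 electron domains, sp.

C1 sp, C2 sp, C3 sp2, C4 sp2, C5 sp3, C6 sp3, C7 sp3, C8 sp, C9 sp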